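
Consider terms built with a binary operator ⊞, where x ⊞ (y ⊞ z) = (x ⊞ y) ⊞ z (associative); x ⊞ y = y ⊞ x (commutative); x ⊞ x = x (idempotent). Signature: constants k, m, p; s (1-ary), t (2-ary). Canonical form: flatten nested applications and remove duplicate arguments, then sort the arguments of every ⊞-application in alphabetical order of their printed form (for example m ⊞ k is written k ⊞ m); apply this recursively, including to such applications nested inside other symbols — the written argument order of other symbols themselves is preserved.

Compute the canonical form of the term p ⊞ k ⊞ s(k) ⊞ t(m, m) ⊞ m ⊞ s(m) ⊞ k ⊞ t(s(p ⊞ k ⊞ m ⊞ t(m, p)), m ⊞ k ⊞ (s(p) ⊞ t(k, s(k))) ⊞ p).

Answer: k ⊞ m ⊞ p ⊞ s(k) ⊞ s(m) ⊞ t(m, m) ⊞ t(s(k ⊞ m ⊞ p ⊞ t(m, p)), k ⊞ m ⊞ p ⊞ s(p) ⊞ t(k, s(k)))

Derivation:
Inside:  t(s(p ⊞ k ⊞ m ⊞ t(m, p)), m ⊞ k ⊞ (s(p) ⊞ t(k, s(k))) ⊞ p)  →  t(s(k ⊞ m ⊞ p ⊞ t(m, p)), k ⊞ m ⊞ p ⊞ s(p) ⊞ t(k, s(k)))
Idempotence:  drop duplicate k
Sort arguments:  k ⊞ m ⊞ p ⊞ s(k) ⊞ s(m) ⊞ t(m, m) ⊞ t(s(k ⊞ m ⊞ p ⊞ t(m, p)), k ⊞ m ⊞ p ⊞ s(p) ⊞ t(k, s(k)))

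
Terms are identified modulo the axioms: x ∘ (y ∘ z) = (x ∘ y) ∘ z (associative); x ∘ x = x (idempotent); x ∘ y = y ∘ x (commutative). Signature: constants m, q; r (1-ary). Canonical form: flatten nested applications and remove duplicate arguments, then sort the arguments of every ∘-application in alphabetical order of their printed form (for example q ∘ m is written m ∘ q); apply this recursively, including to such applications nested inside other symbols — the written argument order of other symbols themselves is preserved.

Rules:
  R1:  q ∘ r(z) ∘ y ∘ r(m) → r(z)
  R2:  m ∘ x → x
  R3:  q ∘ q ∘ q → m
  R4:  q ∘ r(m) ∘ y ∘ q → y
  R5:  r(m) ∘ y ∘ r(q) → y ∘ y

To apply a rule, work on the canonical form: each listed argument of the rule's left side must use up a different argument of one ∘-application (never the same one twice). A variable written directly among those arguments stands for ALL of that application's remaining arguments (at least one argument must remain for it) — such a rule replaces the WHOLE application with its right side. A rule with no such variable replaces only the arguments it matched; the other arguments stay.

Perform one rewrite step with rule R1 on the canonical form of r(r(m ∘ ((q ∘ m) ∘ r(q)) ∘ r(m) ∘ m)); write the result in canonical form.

Canonical form:  r(r(m ∘ q ∘ r(m) ∘ r(q)))
R1 matches:  uses q, r(m), r(q);  y := m, z := q
The extension variable absorbs all remaining arguments, so the whole application is rewritten.
Giving:  r(r(r(q)))

Answer: r(r(r(q)))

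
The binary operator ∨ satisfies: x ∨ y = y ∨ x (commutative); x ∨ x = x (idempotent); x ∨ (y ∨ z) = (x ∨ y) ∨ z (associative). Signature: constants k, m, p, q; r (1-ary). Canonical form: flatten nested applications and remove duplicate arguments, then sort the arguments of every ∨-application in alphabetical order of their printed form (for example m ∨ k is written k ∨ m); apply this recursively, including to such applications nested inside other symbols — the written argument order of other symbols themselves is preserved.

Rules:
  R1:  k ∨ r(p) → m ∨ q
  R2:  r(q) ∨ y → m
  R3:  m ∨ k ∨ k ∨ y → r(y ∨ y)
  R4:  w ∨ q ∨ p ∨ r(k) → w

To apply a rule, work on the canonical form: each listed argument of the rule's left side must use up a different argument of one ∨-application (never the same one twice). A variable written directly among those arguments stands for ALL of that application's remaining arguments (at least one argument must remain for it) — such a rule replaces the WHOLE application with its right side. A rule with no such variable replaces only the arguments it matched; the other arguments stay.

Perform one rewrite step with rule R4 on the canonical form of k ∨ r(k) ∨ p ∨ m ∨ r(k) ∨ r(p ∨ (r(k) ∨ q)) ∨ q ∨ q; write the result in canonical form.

Answer: k ∨ m ∨ r(p ∨ q ∨ r(k))

Derivation:
Canonical form:  k ∨ m ∨ p ∨ q ∨ r(k) ∨ r(p ∨ q ∨ r(k))
Apply R4:  consuming p, q, r(k);  w := k ∨ m ∨ r(p ∨ q ∨ r(k))
Every leftover argument binds to the variable; the entire application is replaced.
New term:  k ∨ m ∨ r(p ∨ q ∨ r(k))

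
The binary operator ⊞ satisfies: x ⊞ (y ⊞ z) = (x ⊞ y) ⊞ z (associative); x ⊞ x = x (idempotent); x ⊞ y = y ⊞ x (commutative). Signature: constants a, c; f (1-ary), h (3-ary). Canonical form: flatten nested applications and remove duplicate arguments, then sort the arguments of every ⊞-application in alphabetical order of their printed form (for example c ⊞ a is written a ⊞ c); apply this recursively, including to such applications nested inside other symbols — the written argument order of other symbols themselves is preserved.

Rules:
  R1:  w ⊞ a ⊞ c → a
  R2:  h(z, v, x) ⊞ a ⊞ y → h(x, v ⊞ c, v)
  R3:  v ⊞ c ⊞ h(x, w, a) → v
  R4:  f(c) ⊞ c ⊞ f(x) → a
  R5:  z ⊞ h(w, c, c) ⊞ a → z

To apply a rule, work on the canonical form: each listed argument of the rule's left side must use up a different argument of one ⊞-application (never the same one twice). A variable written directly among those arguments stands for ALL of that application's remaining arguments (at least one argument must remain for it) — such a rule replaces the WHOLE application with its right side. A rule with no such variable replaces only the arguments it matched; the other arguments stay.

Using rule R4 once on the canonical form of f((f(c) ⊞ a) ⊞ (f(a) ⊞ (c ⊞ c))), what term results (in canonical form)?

Canonical form:  f(a ⊞ c ⊞ f(a) ⊞ f(c))
Apply R4:  consuming c, f(a), f(c);  x := a
New term:  f(a)

Answer: f(a)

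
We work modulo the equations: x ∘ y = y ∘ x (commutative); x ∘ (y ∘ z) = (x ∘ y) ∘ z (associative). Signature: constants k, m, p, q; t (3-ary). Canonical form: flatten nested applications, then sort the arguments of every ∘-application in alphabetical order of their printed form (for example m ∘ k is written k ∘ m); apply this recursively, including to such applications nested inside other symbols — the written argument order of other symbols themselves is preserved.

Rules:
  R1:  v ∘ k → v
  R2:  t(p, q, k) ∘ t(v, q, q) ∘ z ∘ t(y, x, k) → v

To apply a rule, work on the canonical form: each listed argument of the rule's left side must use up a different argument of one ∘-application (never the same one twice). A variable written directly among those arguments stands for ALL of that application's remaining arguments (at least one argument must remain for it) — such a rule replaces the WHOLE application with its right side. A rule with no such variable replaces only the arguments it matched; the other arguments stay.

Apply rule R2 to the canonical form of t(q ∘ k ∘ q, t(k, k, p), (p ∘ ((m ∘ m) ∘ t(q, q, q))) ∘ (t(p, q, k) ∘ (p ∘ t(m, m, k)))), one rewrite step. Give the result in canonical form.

Answer: t(k ∘ q ∘ q, t(k, k, p), q)

Derivation:
Canonical form:  t(k ∘ q ∘ q, t(k, k, p), m ∘ m ∘ p ∘ p ∘ t(m, m, k) ∘ t(p, q, k) ∘ t(q, q, q))
Apply R2:  consuming t(m, m, k), t(p, q, k), t(q, q, q);  v := q, x := m, y := m, z := m ∘ m ∘ p ∘ p
The extension variable absorbs all remaining arguments, so the whole application is rewritten.
Result:  t(k ∘ q ∘ q, t(k, k, p), q)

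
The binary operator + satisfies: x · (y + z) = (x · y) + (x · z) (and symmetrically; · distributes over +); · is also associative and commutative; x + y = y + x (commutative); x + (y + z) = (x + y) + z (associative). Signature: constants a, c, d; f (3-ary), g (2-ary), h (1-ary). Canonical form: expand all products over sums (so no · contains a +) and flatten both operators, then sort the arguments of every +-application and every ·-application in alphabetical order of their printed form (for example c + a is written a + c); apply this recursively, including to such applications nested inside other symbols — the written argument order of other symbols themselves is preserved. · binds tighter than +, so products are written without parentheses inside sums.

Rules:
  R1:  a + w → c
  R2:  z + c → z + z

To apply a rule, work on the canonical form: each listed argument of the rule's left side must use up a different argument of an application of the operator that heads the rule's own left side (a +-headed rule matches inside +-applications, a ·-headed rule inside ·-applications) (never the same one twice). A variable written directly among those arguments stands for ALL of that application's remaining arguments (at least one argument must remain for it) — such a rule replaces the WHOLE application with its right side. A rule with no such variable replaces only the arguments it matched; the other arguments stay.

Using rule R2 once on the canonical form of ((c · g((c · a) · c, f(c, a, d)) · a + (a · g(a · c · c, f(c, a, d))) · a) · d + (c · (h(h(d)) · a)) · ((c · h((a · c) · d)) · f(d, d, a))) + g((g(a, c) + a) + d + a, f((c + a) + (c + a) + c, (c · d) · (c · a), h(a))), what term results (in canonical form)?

Canonical form:  a · a · d · g(a · c · c, f(c, a, d)) + a · c · c · f(d, d, a) · h(a · c · d) · h(h(d)) + a · c · d · g(a · c · c, f(c, a, d)) + g(a + a + d + g(a, c), f(a + a + c + c + c, a · c · c · d, h(a)))
R2 matches:  uses c;  z := a + a + c + c
The variable takes the whole remainder — replace the entire application.
New term:  a · a · d · g(a · c · c, f(c, a, d)) + a · c · c · f(d, d, a) · h(a · c · d) · h(h(d)) + a · c · d · g(a · c · c, f(c, a, d)) + g(a + a + d + g(a, c), f(a + a + a + a + c + c + c + c, a · c · c · d, h(a)))

Answer: a · a · d · g(a · c · c, f(c, a, d)) + a · c · c · f(d, d, a) · h(a · c · d) · h(h(d)) + a · c · d · g(a · c · c, f(c, a, d)) + g(a + a + d + g(a, c), f(a + a + a + a + c + c + c + c, a · c · c · d, h(a)))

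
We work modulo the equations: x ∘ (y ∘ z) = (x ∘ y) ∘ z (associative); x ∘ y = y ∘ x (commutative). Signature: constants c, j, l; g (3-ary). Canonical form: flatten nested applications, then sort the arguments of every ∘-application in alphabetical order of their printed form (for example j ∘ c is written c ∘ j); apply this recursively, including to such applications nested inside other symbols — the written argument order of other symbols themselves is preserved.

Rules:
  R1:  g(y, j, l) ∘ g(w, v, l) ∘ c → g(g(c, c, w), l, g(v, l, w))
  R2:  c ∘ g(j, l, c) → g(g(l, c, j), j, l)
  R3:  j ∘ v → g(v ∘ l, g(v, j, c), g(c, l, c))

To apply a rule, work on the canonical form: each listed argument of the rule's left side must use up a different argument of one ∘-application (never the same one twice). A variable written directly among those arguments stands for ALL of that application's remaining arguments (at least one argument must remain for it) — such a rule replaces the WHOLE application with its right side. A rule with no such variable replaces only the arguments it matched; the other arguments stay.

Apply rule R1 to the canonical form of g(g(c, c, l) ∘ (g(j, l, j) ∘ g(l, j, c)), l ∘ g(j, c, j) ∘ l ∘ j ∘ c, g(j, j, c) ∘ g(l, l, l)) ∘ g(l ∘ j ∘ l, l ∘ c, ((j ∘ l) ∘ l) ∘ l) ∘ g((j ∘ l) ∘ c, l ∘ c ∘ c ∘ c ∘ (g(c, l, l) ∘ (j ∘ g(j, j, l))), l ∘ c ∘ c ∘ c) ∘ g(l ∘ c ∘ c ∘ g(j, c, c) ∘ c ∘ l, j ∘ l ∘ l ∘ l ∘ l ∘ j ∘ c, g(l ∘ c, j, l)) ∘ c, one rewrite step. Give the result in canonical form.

Answer: c ∘ g(c ∘ c ∘ c ∘ g(j, c, c) ∘ l ∘ l, c ∘ j ∘ j ∘ l ∘ l ∘ l ∘ l, g(c ∘ l, j, l)) ∘ g(c ∘ j ∘ l, c ∘ c ∘ g(g(c, c, c), l, g(l, l, c)) ∘ j ∘ l, c ∘ c ∘ c ∘ l) ∘ g(g(c, c, l) ∘ g(j, l, j) ∘ g(l, j, c), c ∘ g(j, c, j) ∘ j ∘ l ∘ l, g(j, j, c) ∘ g(l, l, l)) ∘ g(j ∘ l ∘ l, c ∘ l, j ∘ l ∘ l ∘ l)

Derivation:
Canonical form:  c ∘ g(c ∘ c ∘ c ∘ g(j, c, c) ∘ l ∘ l, c ∘ j ∘ j ∘ l ∘ l ∘ l ∘ l, g(c ∘ l, j, l)) ∘ g(c ∘ j ∘ l, c ∘ c ∘ c ∘ g(c, l, l) ∘ g(j, j, l) ∘ j ∘ l, c ∘ c ∘ c ∘ l) ∘ g(g(c, c, l) ∘ g(j, l, j) ∘ g(l, j, c), c ∘ g(j, c, j) ∘ j ∘ l ∘ l, g(j, j, c) ∘ g(l, l, l)) ∘ g(j ∘ l ∘ l, c ∘ l, j ∘ l ∘ l ∘ l)
R1 matches:  uses c, g(c, l, l), g(j, j, l);  v := l, w := c, y := j
Giving:  c ∘ g(c ∘ c ∘ c ∘ g(j, c, c) ∘ l ∘ l, c ∘ j ∘ j ∘ l ∘ l ∘ l ∘ l, g(c ∘ l, j, l)) ∘ g(c ∘ j ∘ l, c ∘ c ∘ g(g(c, c, c), l, g(l, l, c)) ∘ j ∘ l, c ∘ c ∘ c ∘ l) ∘ g(g(c, c, l) ∘ g(j, l, j) ∘ g(l, j, c), c ∘ g(j, c, j) ∘ j ∘ l ∘ l, g(j, j, c) ∘ g(l, l, l)) ∘ g(j ∘ l ∘ l, c ∘ l, j ∘ l ∘ l ∘ l)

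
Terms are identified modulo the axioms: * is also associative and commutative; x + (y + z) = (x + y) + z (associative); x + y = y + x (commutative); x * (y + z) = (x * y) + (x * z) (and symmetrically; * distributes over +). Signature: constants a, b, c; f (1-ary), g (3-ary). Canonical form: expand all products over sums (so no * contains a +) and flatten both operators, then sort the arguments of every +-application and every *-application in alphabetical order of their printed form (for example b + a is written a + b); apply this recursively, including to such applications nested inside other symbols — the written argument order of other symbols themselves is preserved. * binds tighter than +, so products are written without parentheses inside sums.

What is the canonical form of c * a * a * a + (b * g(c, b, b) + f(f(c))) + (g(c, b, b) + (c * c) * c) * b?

Answer: a * a * a * c + b * c * c * c + b * g(c, b, b) + b * g(c, b, b) + f(f(c))

Derivation:
Expand:  a * a * a * c + b * g(c, b, b) + f(f(c)) + b * g(c, b, b) + b * c * c * c
Order the arguments:  a * a * a * c + b * c * c * c + b * g(c, b, b) + b * g(c, b, b) + f(f(c))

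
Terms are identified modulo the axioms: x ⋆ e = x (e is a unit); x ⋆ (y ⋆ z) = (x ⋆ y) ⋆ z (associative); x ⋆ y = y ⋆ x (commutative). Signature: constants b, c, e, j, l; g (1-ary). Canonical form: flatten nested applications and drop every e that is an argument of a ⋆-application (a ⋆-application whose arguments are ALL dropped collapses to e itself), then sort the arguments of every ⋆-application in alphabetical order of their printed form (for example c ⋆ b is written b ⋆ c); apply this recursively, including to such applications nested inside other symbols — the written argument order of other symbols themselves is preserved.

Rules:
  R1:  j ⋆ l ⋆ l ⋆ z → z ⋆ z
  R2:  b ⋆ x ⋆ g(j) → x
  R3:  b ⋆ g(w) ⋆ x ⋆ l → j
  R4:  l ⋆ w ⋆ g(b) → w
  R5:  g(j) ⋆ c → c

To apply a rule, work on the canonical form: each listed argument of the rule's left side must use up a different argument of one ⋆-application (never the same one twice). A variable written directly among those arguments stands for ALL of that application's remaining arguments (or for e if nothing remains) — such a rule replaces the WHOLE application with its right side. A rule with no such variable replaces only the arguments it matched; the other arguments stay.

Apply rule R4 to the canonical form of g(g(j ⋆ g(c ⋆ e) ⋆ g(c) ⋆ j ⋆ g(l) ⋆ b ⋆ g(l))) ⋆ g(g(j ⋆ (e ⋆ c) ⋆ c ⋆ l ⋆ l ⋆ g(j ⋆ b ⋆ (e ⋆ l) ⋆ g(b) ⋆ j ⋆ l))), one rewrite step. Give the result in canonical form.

Canonical form:  g(g(b ⋆ g(c) ⋆ g(c) ⋆ g(l) ⋆ g(l) ⋆ j ⋆ j)) ⋆ g(g(c ⋆ c ⋆ g(b ⋆ g(b) ⋆ j ⋆ j ⋆ l ⋆ l) ⋆ j ⋆ l ⋆ l))
R4 matches:  uses g(b), l;  w := b ⋆ j ⋆ j ⋆ l
Every leftover argument binds to the variable; the entire application is replaced.
Result:  g(g(b ⋆ g(c) ⋆ g(c) ⋆ g(l) ⋆ g(l) ⋆ j ⋆ j)) ⋆ g(g(c ⋆ c ⋆ g(b ⋆ j ⋆ j ⋆ l) ⋆ j ⋆ l ⋆ l))

Answer: g(g(b ⋆ g(c) ⋆ g(c) ⋆ g(l) ⋆ g(l) ⋆ j ⋆ j)) ⋆ g(g(c ⋆ c ⋆ g(b ⋆ j ⋆ j ⋆ l) ⋆ j ⋆ l ⋆ l))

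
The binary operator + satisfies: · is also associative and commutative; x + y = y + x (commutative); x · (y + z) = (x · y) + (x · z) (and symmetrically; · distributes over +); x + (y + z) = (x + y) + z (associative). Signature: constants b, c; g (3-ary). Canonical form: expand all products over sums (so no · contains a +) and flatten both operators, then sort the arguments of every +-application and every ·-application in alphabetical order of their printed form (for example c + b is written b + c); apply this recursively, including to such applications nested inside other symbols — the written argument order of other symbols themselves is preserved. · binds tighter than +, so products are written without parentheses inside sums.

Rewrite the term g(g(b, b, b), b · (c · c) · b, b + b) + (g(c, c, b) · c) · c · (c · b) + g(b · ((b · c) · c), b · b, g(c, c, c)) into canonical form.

Merge nested applications:  g(g(b, b, b), b · b · c · c, b + b) + b · c · c · c · g(c, c, b) + g(b · b · c · c, b · b, g(c, c, c))
Order the arguments:  b · c · c · c · g(c, c, b) + g(b · b · c · c, b · b, g(c, c, c)) + g(g(b, b, b), b · b · c · c, b + b)

Answer: b · c · c · c · g(c, c, b) + g(b · b · c · c, b · b, g(c, c, c)) + g(g(b, b, b), b · b · c · c, b + b)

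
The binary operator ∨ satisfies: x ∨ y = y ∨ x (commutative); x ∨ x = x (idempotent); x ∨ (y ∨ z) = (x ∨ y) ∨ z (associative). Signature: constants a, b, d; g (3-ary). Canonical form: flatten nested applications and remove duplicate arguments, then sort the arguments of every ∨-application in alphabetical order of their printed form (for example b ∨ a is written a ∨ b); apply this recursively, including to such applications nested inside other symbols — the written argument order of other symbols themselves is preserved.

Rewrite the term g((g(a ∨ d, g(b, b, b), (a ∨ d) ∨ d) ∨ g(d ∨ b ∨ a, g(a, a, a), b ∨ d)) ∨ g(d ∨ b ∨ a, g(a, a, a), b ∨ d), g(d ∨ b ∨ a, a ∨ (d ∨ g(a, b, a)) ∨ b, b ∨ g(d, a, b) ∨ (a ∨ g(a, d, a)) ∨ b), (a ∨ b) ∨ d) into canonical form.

Descend into:  (g(a ∨ d, g(b, b, b), (a ∨ d) ∨ d) ∨ g(d ∨ b ∨ a, g(a, a, a), b ∨ d)) ∨ g(d ∨ b ∨ a, g(a, a, a), b ∨ d)
Merge nested applications:  g(a ∨ d, g(b, b, b), (a ∨ d) ∨ d) ∨ g(d ∨ b ∨ a, g(a, a, a), b ∨ d) ∨ g(d ∨ b ∨ a, g(a, a, a), b ∨ d)
Simplify inside:  g(a ∨ d, g(b, b, b), (a ∨ d) ∨ d)  →  g(a ∨ d, g(b, b, b), a ∨ d)
Simplify inside:  g(d ∨ b ∨ a, g(a, a, a), b ∨ d)  →  g(a ∨ b ∨ d, g(a, a, a), b ∨ d)
Inside:  g(d ∨ b ∨ a, g(a, a, a), b ∨ d)  →  g(a ∨ b ∨ d, g(a, a, a), b ∨ d)
Idempotence:  drop duplicate g(a ∨ b ∨ d, g(a, a, a), b ∨ d)
Sort arguments:  g(a ∨ b ∨ d, g(a, a, a), b ∨ d) ∨ g(a ∨ d, g(b, b, b), a ∨ d)
Rebuild:  g(g(a ∨ b ∨ d, g(a, a, a), b ∨ d) ∨ g(a ∨ d, g(b, b, b), a ∨ d), g(a ∨ b ∨ d, a ∨ b ∨ d ∨ g(a, b, a), a ∨ b ∨ g(a, d, a) ∨ g(d, a, b)), a ∨ b ∨ d)

Answer: g(g(a ∨ b ∨ d, g(a, a, a), b ∨ d) ∨ g(a ∨ d, g(b, b, b), a ∨ d), g(a ∨ b ∨ d, a ∨ b ∨ d ∨ g(a, b, a), a ∨ b ∨ g(a, d, a) ∨ g(d, a, b)), a ∨ b ∨ d)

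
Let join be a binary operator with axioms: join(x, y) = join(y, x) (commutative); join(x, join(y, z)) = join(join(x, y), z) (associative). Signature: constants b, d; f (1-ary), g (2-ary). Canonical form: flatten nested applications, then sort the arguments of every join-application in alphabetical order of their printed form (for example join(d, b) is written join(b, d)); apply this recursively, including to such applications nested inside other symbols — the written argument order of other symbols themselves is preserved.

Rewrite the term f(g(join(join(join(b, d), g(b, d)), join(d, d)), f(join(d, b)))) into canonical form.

Focus inside:  join(join(join(b, d), g(b, d)), join(d, d))
Flatten:  join(b, d, g(b, d), d, d)
Order the arguments:  join(b, d, d, d, g(b, d))
Put back:  f(g(join(b, d, d, d, g(b, d)), f(join(b, d))))

Answer: f(g(join(b, d, d, d, g(b, d)), f(join(b, d))))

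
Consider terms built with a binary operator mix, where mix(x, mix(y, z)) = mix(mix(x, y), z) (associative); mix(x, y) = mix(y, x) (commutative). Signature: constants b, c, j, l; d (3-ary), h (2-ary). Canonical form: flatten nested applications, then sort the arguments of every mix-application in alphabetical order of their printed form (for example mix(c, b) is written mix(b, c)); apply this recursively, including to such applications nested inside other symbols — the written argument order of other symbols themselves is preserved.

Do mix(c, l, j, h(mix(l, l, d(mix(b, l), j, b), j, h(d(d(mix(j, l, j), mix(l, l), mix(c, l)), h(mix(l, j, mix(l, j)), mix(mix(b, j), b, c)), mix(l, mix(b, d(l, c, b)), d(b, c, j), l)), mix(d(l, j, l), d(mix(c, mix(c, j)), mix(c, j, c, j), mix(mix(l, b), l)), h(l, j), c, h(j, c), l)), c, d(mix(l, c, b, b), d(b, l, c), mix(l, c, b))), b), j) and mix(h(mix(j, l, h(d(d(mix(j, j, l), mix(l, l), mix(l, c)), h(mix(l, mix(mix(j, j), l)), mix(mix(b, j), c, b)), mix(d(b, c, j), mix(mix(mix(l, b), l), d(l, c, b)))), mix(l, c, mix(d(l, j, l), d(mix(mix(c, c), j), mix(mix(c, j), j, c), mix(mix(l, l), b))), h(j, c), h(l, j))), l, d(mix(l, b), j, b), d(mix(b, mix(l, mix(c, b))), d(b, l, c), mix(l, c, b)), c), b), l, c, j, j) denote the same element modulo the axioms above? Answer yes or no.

Left:  mix(c, l, j, h(mix(l, l, d(mix(b, l), j, b), j, h(d(d(mix(j, l, j), mix(l, l), mix(c, l)), h(mix(l, j, mix(l, j)), mix(mix(b, j), b, c)), mix(l, mix(b, d(l, c, b)), d(b, c, j), l)), mix(d(l, j, l), d(mix(c, mix(c, j)), mix(c, j, c, j), mix(mix(l, b), l)), h(l, j), c, h(j, c), l)), c, d(mix(l, c, b, b), d(b, l, c), mix(l, c, b))), b), j)
  Canonicalize subterm:  h(mix(l, l, d(mix(b, l), j, b), j, h(d(d(mix(j, l, j), mix(l, l), mix(c, l)), h(mix(l, j, mix(l, j)), mix(mix(b, j), b, c)), mix(l, mix(b, d(l, c, b)), d(b, c, j), l)), mix(d(l, j, l), d(mix(c, mix(c, j)), mix(c, j, c, j), mix(mix(l, b), l)), h(l, j), c, h(j, c), l)), c, d(mix(l, c, b, b), d(b, l, c), mix(l, c, b))), b)  →  h(mix(c, d(mix(b, b, c, l), d(b, l, c), mix(b, c, l)), d(mix(b, l), j, b), h(d(d(mix(j, j, l), mix(l, l), mix(c, l)), h(mix(j, j, l, l), mix(b, b, c, j)), mix(b, d(b, c, j), d(l, c, b), l, l)), mix(c, d(l, j, l), d(mix(c, c, j), mix(c, c, j, j), mix(b, l, l)), h(j, c), h(l, j), l)), j, l, l), b)
  Sort arguments:  mix(c, h(mix(c, d(mix(b, b, c, l), d(b, l, c), mix(b, c, l)), d(mix(b, l), j, b), h(d(d(mix(j, j, l), mix(l, l), mix(c, l)), h(mix(j, j, l, l), mix(b, b, c, j)), mix(b, d(b, c, j), d(l, c, b), l, l)), mix(c, d(l, j, l), d(mix(c, c, j), mix(c, c, j, j), mix(b, l, l)), h(j, c), h(l, j), l)), j, l, l), b), j, j, l)
Right:  mix(h(mix(j, l, h(d(d(mix(j, j, l), mix(l, l), mix(l, c)), h(mix(l, mix(mix(j, j), l)), mix(mix(b, j), c, b)), mix(d(b, c, j), mix(mix(mix(l, b), l), d(l, c, b)))), mix(l, c, mix(d(l, j, l), d(mix(mix(c, c), j), mix(mix(c, j), j, c), mix(mix(l, l), b))), h(j, c), h(l, j))), l, d(mix(l, b), j, b), d(mix(b, mix(l, mix(c, b))), d(b, l, c), mix(l, c, b)), c), b), l, c, j, j)
  Simplify inside:  h(mix(j, l, h(d(d(mix(j, j, l), mix(l, l), mix(l, c)), h(mix(l, mix(mix(j, j), l)), mix(mix(b, j), c, b)), mix(d(b, c, j), mix(mix(mix(l, b), l), d(l, c, b)))), mix(l, c, mix(d(l, j, l), d(mix(mix(c, c), j), mix(mix(c, j), j, c), mix(mix(l, l), b))), h(j, c), h(l, j))), l, d(mix(l, b), j, b), d(mix(b, mix(l, mix(c, b))), d(b, l, c), mix(l, c, b)), c), b)  →  h(mix(c, d(mix(b, b, c, l), d(b, l, c), mix(b, c, l)), d(mix(b, l), j, b), h(d(d(mix(j, j, l), mix(l, l), mix(c, l)), h(mix(j, j, l, l), mix(b, b, c, j)), mix(b, d(b, c, j), d(l, c, b), l, l)), mix(c, d(l, j, l), d(mix(c, c, j), mix(c, c, j, j), mix(b, l, l)), h(j, c), h(l, j), l)), j, l, l), b)
  Order the arguments:  mix(c, h(mix(c, d(mix(b, b, c, l), d(b, l, c), mix(b, c, l)), d(mix(b, l), j, b), h(d(d(mix(j, j, l), mix(l, l), mix(c, l)), h(mix(j, j, l, l), mix(b, b, c, j)), mix(b, d(b, c, j), d(l, c, b), l, l)), mix(c, d(l, j, l), d(mix(c, c, j), mix(c, c, j, j), mix(b, l, l)), h(j, c), h(l, j), l)), j, l, l), b), j, j, l)

Answer: yes — both canonical forms are mix(c, h(mix(c, d(mix(b, b, c, l), d(b, l, c), mix(b, c, l)), d(mix(b, l), j, b), h(d(d(mix(j, j, l), mix(l, l), mix(c, l)), h(mix(j, j, l, l), mix(b, b, c, j)), mix(b, d(b, c, j), d(l, c, b), l, l)), mix(c, d(l, j, l), d(mix(c, c, j), mix(c, c, j, j), mix(b, l, l)), h(j, c), h(l, j), l)), j, l, l), b), j, j, l)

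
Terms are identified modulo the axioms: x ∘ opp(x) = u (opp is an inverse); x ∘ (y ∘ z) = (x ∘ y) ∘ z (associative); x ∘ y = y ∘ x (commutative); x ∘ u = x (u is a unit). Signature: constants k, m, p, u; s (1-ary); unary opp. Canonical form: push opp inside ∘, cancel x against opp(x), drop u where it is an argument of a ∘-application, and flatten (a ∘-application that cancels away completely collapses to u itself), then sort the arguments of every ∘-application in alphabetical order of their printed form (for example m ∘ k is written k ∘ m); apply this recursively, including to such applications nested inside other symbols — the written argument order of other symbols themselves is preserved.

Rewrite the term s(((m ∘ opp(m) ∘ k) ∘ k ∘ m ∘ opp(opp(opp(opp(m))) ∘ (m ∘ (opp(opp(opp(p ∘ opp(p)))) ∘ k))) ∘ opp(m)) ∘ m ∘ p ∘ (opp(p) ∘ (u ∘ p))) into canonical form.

Answer: s(k ∘ m ∘ p)

Derivation:
Work inside:  ((m ∘ opp(m) ∘ k) ∘ k ∘ m ∘ opp(opp(opp(opp(m))) ∘ (m ∘ (opp(opp(opp(p ∘ opp(p)))) ∘ k))) ∘ opp(m)) ∘ m ∘ p ∘ (opp(p) ∘ (u ∘ p))
Push opp inside:  distribute opp over ∘ and collapse double opp
Collect terms:  m ∘ k ∘ p
Sort arguments:  k ∘ m ∘ p
Rebuild:  s(k ∘ m ∘ p)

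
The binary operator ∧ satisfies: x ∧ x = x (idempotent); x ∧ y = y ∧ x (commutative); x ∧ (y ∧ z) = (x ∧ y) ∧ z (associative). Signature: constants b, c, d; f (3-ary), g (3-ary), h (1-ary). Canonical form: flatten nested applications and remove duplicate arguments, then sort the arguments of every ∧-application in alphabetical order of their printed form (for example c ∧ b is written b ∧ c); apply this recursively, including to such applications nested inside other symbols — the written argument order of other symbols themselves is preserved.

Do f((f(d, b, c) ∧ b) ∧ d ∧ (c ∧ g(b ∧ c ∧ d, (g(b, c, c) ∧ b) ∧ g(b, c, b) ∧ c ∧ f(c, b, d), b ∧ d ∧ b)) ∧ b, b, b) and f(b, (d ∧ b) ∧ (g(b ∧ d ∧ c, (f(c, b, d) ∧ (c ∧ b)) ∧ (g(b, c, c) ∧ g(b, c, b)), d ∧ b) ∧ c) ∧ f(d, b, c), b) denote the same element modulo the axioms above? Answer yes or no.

Answer: no — f(b ∧ c ∧ d ∧ f(d, b, c) ∧ g(b ∧ c ∧ d, b ∧ c ∧ f(c, b, d) ∧ g(b, c, b) ∧ g(b, c, c), b ∧ d), b, b) vs f(b, b ∧ c ∧ d ∧ f(d, b, c) ∧ g(b ∧ c ∧ d, b ∧ c ∧ f(c, b, d) ∧ g(b, c, b) ∧ g(b, c, c), b ∧ d), b)

Derivation:
Left:  f((f(d, b, c) ∧ b) ∧ d ∧ (c ∧ g(b ∧ c ∧ d, (g(b, c, c) ∧ b) ∧ g(b, c, b) ∧ c ∧ f(c, b, d), b ∧ d ∧ b)) ∧ b, b, b)
  Descend into:  (f(d, b, c) ∧ b) ∧ d ∧ (c ∧ g(b ∧ c ∧ d, (g(b, c, c) ∧ b) ∧ g(b, c, b) ∧ c ∧ f(c, b, d), b ∧ d ∧ b)) ∧ b
  Merge nested applications:  f(d, b, c) ∧ b ∧ d ∧ c ∧ g(b ∧ c ∧ d, (g(b, c, c) ∧ b) ∧ g(b, c, b) ∧ c ∧ f(c, b, d), b ∧ d ∧ b) ∧ b
  Simplify inside:  g(b ∧ c ∧ d, (g(b, c, c) ∧ b) ∧ g(b, c, b) ∧ c ∧ f(c, b, d), b ∧ d ∧ b)  →  g(b ∧ c ∧ d, b ∧ c ∧ f(c, b, d) ∧ g(b, c, b) ∧ g(b, c, c), b ∧ d)
  Deduplicate:  drop duplicate b
  Sort arguments:  b ∧ c ∧ d ∧ f(d, b, c) ∧ g(b ∧ c ∧ d, b ∧ c ∧ f(c, b, d) ∧ g(b, c, b) ∧ g(b, c, c), b ∧ d)
  Rebuild:  f(b ∧ c ∧ d ∧ f(d, b, c) ∧ g(b ∧ c ∧ d, b ∧ c ∧ f(c, b, d) ∧ g(b, c, b) ∧ g(b, c, c), b ∧ d), b, b)
Right:  f(b, (d ∧ b) ∧ (g(b ∧ d ∧ c, (f(c, b, d) ∧ (c ∧ b)) ∧ (g(b, c, c) ∧ g(b, c, b)), d ∧ b) ∧ c) ∧ f(d, b, c), b)
  Focus inside:  (d ∧ b) ∧ (g(b ∧ d ∧ c, (f(c, b, d) ∧ (c ∧ b)) ∧ (g(b, c, c) ∧ g(b, c, b)), d ∧ b) ∧ c) ∧ f(d, b, c)
  Flatten:  d ∧ b ∧ g(b ∧ d ∧ c, (f(c, b, d) ∧ (c ∧ b)) ∧ (g(b, c, c) ∧ g(b, c, b)), d ∧ b) ∧ c ∧ f(d, b, c)
  Inside:  g(b ∧ d ∧ c, (f(c, b, d) ∧ (c ∧ b)) ∧ (g(b, c, c) ∧ g(b, c, b)), d ∧ b)  →  g(b ∧ c ∧ d, b ∧ c ∧ f(c, b, d) ∧ g(b, c, b) ∧ g(b, c, c), b ∧ d)
  Order the arguments:  b ∧ c ∧ d ∧ f(d, b, c) ∧ g(b ∧ c ∧ d, b ∧ c ∧ f(c, b, d) ∧ g(b, c, b) ∧ g(b, c, c), b ∧ d)
  Put back:  f(b, b ∧ c ∧ d ∧ f(d, b, c) ∧ g(b ∧ c ∧ d, b ∧ c ∧ f(c, b, d) ∧ g(b, c, b) ∧ g(b, c, c), b ∧ d), b)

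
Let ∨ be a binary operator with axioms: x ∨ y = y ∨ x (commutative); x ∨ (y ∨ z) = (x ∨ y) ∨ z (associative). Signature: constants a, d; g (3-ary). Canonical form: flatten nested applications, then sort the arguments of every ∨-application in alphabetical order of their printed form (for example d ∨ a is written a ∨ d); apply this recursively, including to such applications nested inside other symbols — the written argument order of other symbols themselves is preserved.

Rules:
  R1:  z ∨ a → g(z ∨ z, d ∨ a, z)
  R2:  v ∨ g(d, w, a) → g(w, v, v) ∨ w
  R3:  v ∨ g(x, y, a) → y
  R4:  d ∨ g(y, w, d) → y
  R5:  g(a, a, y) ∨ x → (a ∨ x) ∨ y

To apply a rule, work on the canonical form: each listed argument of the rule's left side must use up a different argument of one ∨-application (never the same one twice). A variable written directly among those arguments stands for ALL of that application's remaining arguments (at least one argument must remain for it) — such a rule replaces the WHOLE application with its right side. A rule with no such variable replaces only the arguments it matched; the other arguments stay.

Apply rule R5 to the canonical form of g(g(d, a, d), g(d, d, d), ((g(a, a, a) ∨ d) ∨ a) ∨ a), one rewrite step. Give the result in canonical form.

Answer: g(g(d, a, d), g(d, d, d), a ∨ a ∨ a ∨ a ∨ d)

Derivation:
Canonical form:  g(g(d, a, d), g(d, d, d), a ∨ a ∨ d ∨ g(a, a, a))
Apply R5:  consuming g(a, a, a);  x := a ∨ a ∨ d, y := a
The variable takes the whole remainder — replace the entire application.
Giving:  g(g(d, a, d), g(d, d, d), a ∨ a ∨ a ∨ a ∨ d)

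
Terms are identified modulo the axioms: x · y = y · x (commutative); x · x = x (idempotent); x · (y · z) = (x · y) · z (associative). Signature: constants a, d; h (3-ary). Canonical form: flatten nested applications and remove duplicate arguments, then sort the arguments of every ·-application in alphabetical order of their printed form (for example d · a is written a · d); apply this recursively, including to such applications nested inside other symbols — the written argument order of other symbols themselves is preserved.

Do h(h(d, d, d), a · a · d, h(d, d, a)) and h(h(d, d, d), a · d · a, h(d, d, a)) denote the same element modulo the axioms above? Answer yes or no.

Answer: yes — both canonical forms are h(h(d, d, d), a · d, h(d, d, a))

Derivation:
Left:  h(h(d, d, d), a · a · d, h(d, d, a))
  Focus inside:  a · a · d
  Drop duplicates:  drop duplicate a
  Order the arguments:  a · d
  Put back:  h(h(d, d, d), a · d, h(d, d, a))
Right:  h(h(d, d, d), a · d · a, h(d, d, a))
  Descend into:  a · d · a
  Drop duplicates:  drop duplicate a
  Order the arguments:  a · d
  Reassemble:  h(h(d, d, d), a · d, h(d, d, a))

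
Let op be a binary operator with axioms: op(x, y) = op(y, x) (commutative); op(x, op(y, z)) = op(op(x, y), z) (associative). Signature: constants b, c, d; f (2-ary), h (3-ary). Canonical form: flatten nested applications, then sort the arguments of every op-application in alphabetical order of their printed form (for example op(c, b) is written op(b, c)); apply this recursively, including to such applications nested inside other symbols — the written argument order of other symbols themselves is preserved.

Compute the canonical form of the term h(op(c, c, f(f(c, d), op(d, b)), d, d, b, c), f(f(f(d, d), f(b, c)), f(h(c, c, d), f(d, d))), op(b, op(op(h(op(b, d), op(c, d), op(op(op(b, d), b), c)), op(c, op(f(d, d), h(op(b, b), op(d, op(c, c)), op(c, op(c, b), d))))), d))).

Answer: h(op(b, c, c, c, d, d, f(f(c, d), op(b, d))), f(f(f(d, d), f(b, c)), f(h(c, c, d), f(d, d))), op(b, c, d, f(d, d), h(op(b, b), op(c, c, d), op(b, c, c, d)), h(op(b, d), op(c, d), op(b, b, c, d))))

Derivation:
Work inside:  op(b, op(op(h(op(b, d), op(c, d), op(op(op(b, d), b), c)), op(c, op(f(d, d), h(op(b, b), op(d, op(c, c)), op(c, op(c, b), d))))), d))
Un-nest:  op(b, h(op(b, d), op(c, d), op(op(op(b, d), b), c)), c, f(d, d), h(op(b, b), op(d, op(c, c)), op(c, op(c, b), d)), d)
Inside:  h(op(b, d), op(c, d), op(op(op(b, d), b), c))  →  h(op(b, d), op(c, d), op(b, b, c, d))
Inside:  h(op(b, b), op(d, op(c, c)), op(c, op(c, b), d))  →  h(op(b, b), op(c, c, d), op(b, c, c, d))
Sort arguments:  op(b, c, d, f(d, d), h(op(b, b), op(c, c, d), op(b, c, c, d)), h(op(b, d), op(c, d), op(b, b, c, d)))
Rebuild:  h(op(b, c, c, c, d, d, f(f(c, d), op(b, d))), f(f(f(d, d), f(b, c)), f(h(c, c, d), f(d, d))), op(b, c, d, f(d, d), h(op(b, b), op(c, c, d), op(b, c, c, d)), h(op(b, d), op(c, d), op(b, b, c, d))))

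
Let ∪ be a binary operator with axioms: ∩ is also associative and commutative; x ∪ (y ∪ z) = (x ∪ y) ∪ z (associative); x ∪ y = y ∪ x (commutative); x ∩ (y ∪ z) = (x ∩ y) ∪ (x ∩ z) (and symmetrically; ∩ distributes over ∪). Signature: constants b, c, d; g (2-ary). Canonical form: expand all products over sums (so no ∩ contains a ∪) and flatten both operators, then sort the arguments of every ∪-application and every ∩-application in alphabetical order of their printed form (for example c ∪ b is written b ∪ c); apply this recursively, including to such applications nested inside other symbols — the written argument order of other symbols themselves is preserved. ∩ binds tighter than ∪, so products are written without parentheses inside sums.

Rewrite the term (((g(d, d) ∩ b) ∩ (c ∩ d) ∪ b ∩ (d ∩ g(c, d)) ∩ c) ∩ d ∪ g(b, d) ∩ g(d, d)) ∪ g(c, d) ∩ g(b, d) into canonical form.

Answer: b ∩ c ∩ d ∩ d ∩ g(c, d) ∪ b ∩ c ∩ d ∩ d ∩ g(d, d) ∪ g(b, d) ∩ g(c, d) ∪ g(b, d) ∩ g(d, d)

Derivation:
Expand products over sums:  b ∩ c ∩ d ∩ d ∩ g(d, d) ∪ b ∩ c ∩ d ∩ d ∩ g(c, d) ∪ g(b, d) ∩ g(d, d) ∪ g(b, d) ∩ g(c, d)
Sort arguments:  b ∩ c ∩ d ∩ d ∩ g(c, d) ∪ b ∩ c ∩ d ∩ d ∩ g(d, d) ∪ g(b, d) ∩ g(c, d) ∪ g(b, d) ∩ g(d, d)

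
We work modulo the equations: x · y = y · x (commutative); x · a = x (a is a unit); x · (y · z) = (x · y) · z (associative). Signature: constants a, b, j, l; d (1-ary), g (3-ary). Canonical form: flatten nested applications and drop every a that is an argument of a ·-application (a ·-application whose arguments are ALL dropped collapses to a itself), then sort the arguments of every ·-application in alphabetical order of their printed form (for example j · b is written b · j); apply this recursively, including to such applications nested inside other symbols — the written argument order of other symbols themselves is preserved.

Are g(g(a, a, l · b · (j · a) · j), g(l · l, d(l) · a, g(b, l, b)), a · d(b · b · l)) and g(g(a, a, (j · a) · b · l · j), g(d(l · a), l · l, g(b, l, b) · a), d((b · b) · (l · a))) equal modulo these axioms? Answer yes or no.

Answer: no — g(g(a, a, b · j · j · l), g(l · l, d(l), g(b, l, b)), d(b · b · l)) vs g(g(a, a, b · j · j · l), g(d(l), l · l, g(b, l, b)), d(b · b · l))

Derivation:
Left:  g(g(a, a, l · b · (j · a) · j), g(l · l, d(l) · a, g(b, l, b)), a · d(b · b · l))
  Descend into:  a · d(b · b · l)
  Units out:  drop a
  Sort:  d(b · b · l)
  Put back:  g(g(a, a, b · j · j · l), g(l · l, d(l), g(b, l, b)), d(b · b · l))
Right:  g(g(a, a, (j · a) · b · l · j), g(d(l · a), l · l, g(b, l, b) · a), d((b · b) · (l · a)))
  Descend into:  (b · b) · (l · a)
  Flatten:  b · b · l · a
  Units out:  drop a
  Sort:  b · b · l
  Reassemble:  g(g(a, a, b · j · j · l), g(d(l), l · l, g(b, l, b)), d(b · b · l))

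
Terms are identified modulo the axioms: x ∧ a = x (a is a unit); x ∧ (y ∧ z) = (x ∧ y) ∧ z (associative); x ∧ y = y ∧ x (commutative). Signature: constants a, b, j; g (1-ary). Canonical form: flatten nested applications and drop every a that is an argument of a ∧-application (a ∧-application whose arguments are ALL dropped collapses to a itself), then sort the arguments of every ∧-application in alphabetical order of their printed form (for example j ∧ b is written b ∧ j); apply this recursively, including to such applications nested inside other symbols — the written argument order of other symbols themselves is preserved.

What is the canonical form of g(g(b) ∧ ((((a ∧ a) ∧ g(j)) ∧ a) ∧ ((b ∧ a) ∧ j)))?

Answer: g(b ∧ g(b) ∧ g(j) ∧ j)

Derivation:
Descend into:  g(b) ∧ ((((a ∧ a) ∧ g(j)) ∧ a) ∧ ((b ∧ a) ∧ j))
Flatten:  g(b) ∧ a ∧ a ∧ g(j) ∧ a ∧ b ∧ a ∧ j
Drop the unit:  drop a (×4)
Sort arguments:  b ∧ g(b) ∧ g(j) ∧ j
Put back:  g(b ∧ g(b) ∧ g(j) ∧ j)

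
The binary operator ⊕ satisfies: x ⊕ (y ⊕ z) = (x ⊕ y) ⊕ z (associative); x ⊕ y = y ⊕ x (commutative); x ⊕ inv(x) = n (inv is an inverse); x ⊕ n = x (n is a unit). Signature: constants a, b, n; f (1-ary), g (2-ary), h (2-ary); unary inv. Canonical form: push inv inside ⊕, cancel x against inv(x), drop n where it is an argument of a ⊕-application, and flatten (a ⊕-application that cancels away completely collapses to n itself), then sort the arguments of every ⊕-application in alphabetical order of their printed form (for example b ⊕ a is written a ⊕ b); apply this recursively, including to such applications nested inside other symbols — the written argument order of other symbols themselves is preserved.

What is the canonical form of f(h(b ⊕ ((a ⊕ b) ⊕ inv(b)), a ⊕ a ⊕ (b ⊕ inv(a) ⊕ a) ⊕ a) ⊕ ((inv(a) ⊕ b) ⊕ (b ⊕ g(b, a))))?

Answer: f(b ⊕ b ⊕ g(b, a) ⊕ h(a ⊕ b, a ⊕ a ⊕ a ⊕ b) ⊕ inv(a))

Derivation:
Focus inside:  h(b ⊕ ((a ⊕ b) ⊕ inv(b)), a ⊕ a ⊕ (b ⊕ inv(a) ⊕ a) ⊕ a) ⊕ ((inv(a) ⊕ b) ⊕ (b ⊕ g(b, a)))
Collect terms:  h(a ⊕ b, a ⊕ a ⊕ a ⊕ b) ⊕ inv(a) ⊕ b ⊕ b ⊕ g(b, a)
Sort arguments:  b ⊕ b ⊕ g(b, a) ⊕ h(a ⊕ b, a ⊕ a ⊕ a ⊕ b) ⊕ inv(a)
Put back:  f(b ⊕ b ⊕ g(b, a) ⊕ h(a ⊕ b, a ⊕ a ⊕ a ⊕ b) ⊕ inv(a))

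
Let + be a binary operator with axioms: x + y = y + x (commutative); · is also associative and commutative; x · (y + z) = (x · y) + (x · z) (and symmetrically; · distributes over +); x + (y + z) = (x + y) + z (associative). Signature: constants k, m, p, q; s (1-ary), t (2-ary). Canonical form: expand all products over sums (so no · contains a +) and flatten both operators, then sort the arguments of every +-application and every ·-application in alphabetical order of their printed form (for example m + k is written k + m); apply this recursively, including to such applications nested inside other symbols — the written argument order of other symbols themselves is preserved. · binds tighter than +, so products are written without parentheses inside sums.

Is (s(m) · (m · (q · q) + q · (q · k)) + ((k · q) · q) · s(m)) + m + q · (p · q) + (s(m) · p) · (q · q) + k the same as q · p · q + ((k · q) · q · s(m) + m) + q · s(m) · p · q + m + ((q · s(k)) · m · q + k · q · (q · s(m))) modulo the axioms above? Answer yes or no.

Left:  (s(m) · (m · (q · q) + q · (q · k)) + ((k · q) · q) · s(m)) + m + q · (p · q) + (s(m) · p) · (q · q) + k
  Distribute:  m · q · q · s(m) + k · q · q · s(m) + k · q · q · s(m) + m + p · q · q + p · q · q · s(m) + k
  Order the arguments:  k + k · q · q · s(m) + k · q · q · s(m) + m + m · q · q · s(m) + p · q · q + p · q · q · s(m)
Right:  q · p · q + ((k · q) · q · s(m) + m) + q · s(m) · p · q + m + ((q · s(k)) · m · q + k · q · (q · s(m)))
  Un-nest:  p · q · q + k · q · q · s(m) + m + p · q · q · s(m) + m + m · q · q · s(k) + k · q · q · s(m)
  Order the arguments:  k · q · q · s(m) + k · q · q · s(m) + m + m + m · q · q · s(k) + p · q · q + p · q · q · s(m)

Answer: no — k + k · q · q · s(m) + k · q · q · s(m) + m + m · q · q · s(m) + p · q · q + p · q · q · s(m) vs k · q · q · s(m) + k · q · q · s(m) + m + m + m · q · q · s(k) + p · q · q + p · q · q · s(m)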